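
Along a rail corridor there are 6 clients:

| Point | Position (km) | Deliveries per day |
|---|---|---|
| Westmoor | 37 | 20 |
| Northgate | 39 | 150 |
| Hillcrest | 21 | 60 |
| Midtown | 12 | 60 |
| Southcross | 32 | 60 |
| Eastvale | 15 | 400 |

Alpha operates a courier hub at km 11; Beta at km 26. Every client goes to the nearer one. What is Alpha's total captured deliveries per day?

460

The indifferent point is the midpoint (11+26)/2 = 18.5; clients left of it (closer to Alpha at 11) go to Alpha, those right go to Beta.
  Midtown at 12 (w=60) → Alpha
  Eastvale at 15 (w=400) → Alpha
  Hillcrest at 21 (w=60) → Beta
  Southcross at 32 (w=60) → Beta
  Westmoor at 37 (w=20) → Beta
  Northgate at 39 (w=150) → Beta
Alpha captures 460; Beta captures 290.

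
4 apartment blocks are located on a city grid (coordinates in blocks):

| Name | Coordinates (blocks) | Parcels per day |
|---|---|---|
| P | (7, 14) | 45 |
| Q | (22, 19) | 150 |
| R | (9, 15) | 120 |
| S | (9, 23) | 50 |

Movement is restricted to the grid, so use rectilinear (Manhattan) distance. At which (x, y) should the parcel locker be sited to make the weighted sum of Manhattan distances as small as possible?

Manhattan distance separates: Σwᵢ(|x−xᵢ|+|y−yᵢ|) = Σwᵢ|x−xᵢ| + Σwᵢ|y−yᵢ|, so x and y are optimised independently as 1-D weighted medians.
Total weight W = 365; half = 182.5.
x-coordinate, sorted with cumulative weight:
  x=7 (P, w=45) cum 45
  x=9 (R, w=120) cum 165
  x=9 (S, w=50) cum 215  ← median
  x=22 (Q, w=150) cum 365
⇒ x* = 9
y-coordinate, sorted with cumulative weight:
  y=14 (P, w=45) cum 45
  y=15 (R, w=120) cum 165
  y=19 (Q, w=150) cum 315  ← median
  y=23 (S, w=50) cum 365
⇒ y* = 19

(9, 19)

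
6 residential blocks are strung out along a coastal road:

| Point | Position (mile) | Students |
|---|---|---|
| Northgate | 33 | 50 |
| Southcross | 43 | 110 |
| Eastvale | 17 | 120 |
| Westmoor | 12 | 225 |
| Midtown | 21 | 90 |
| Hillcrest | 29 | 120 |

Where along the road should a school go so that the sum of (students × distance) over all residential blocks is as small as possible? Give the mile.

x = 21

For a sum of weighted absolute distances on a line, the optimum is the weighted median (not the mean). Total weight W = 715; half-weight = 357.5.
Sort by position and accumulate weight:
  mile 12 (Westmoor, w=225) → cum 225
  mile 17 (Eastvale, w=120) → cum 345
  mile 21 (Midtown, w=90) → cum 435  ≥ 357.5 → median here
  mile 29 (Hillcrest, w=120) → cum 555
  mile 33 (Northgate, w=50) → cum 605
  mile 43 (Southcross, w=110) → cum 715
Optimal location: mile 21.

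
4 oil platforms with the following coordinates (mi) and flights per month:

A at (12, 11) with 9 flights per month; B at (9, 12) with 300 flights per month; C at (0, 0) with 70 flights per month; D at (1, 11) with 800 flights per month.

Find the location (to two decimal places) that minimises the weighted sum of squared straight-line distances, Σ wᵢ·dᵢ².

The minimiser of Σwᵢ‖p−pᵢ‖² is the weighted centroid p* = (Σwᵢpᵢ)/(Σwᵢ).
Σwᵢ = 1179.
Σwᵢxᵢ = 9·12 + 300·9 + 70·0 + 800·1 = 3608.
Σwᵢyᵢ = 9·11 + 300·12 + 70·0 + 800·11 = 12499.
x* = 3608/1179 = 3.06, y* = 12499/1179 = 10.60.

(3.06, 10.60)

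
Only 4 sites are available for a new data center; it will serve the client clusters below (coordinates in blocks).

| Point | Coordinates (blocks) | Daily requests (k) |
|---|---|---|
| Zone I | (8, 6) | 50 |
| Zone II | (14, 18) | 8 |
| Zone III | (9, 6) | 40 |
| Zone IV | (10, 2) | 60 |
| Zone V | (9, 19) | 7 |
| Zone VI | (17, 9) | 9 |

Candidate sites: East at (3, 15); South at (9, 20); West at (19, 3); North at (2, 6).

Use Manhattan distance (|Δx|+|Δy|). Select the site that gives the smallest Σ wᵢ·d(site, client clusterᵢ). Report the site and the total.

North, total 1794 blocks

Total weighted distance at each candidate:
  East (3, 15): total = 2862
  South (9, 20): total = 2684
  West (19, 3): total = 2234
  North (2, 6): total = 1794
Minimum is at North with total 1794 blocks.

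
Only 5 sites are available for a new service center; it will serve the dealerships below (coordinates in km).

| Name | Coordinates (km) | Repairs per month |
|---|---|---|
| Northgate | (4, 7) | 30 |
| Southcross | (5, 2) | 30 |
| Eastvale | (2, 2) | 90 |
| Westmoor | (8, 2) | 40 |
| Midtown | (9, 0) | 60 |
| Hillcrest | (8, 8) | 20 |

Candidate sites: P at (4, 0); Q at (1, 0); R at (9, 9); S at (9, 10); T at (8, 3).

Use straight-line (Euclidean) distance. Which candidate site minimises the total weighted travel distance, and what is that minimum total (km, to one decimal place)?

Total weighted distance at each candidate:
  P (4, 0): total = 1189.4
  Q (1, 0): total = 1547.7
  R (9, 9): total = 2145.5
  S (9, 10): total = 2367.2
  T (8, 3): total = 1141.8
Minimum is at T with total 1141.8 km.

T, total 1141.8 km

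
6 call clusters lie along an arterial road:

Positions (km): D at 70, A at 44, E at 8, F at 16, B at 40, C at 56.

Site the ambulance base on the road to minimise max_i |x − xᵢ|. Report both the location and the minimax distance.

The 1-center on a line is the midpoint of the two extreme points: leftmost at 8, rightmost at 70.
Optimal location = (8 + 70)/2 = 39; maximum distance = (70 − 8)/2 = 31.

location 39, max distance 31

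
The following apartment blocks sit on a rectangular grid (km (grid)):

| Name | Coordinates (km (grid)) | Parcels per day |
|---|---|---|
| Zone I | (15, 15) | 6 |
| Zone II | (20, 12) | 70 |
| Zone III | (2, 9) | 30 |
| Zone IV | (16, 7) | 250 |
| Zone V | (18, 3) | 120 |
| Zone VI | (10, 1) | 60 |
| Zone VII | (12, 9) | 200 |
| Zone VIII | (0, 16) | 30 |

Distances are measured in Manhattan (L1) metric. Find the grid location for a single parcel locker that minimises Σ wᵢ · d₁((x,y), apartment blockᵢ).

Manhattan distance separates: Σwᵢ(|x−xᵢ|+|y−yᵢ|) = Σwᵢ|x−xᵢ| + Σwᵢ|y−yᵢ|, so x and y are optimised independently as 1-D weighted medians.
Total weight W = 766; half = 383.
x-coordinate, sorted with cumulative weight:
  x=0 (Zone VIII, w=30) cum 30
  x=2 (Zone III, w=30) cum 60
  x=10 (Zone VI, w=60) cum 120
  x=12 (Zone VII, w=200) cum 320
  x=15 (Zone I, w=6) cum 326
  x=16 (Zone IV, w=250) cum 576  ← median
  x=18 (Zone V, w=120) cum 696
  x=20 (Zone II, w=70) cum 766
⇒ x* = 16
y-coordinate, sorted with cumulative weight:
  y=1 (Zone VI, w=60) cum 60
  y=3 (Zone V, w=120) cum 180
  y=7 (Zone IV, w=250) cum 430  ← median
  y=9 (Zone III, w=30) cum 460
  y=9 (Zone VII, w=200) cum 660
  y=12 (Zone II, w=70) cum 730
  y=15 (Zone I, w=6) cum 736
  y=16 (Zone VIII, w=30) cum 766
⇒ y* = 7

(16, 7)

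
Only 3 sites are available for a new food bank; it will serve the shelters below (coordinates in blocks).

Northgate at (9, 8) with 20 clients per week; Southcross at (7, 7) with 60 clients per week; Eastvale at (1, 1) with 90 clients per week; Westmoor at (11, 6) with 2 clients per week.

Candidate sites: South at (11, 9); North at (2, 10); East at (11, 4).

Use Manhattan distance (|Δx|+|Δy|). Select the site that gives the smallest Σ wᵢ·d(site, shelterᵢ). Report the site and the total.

Total weighted distance at each candidate:
  South (11, 9): total = 2046
  North (2, 10): total = 1586
  East (11, 4): total = 1714
Minimum is at North with total 1586 blocks.

North, total 1586 blocks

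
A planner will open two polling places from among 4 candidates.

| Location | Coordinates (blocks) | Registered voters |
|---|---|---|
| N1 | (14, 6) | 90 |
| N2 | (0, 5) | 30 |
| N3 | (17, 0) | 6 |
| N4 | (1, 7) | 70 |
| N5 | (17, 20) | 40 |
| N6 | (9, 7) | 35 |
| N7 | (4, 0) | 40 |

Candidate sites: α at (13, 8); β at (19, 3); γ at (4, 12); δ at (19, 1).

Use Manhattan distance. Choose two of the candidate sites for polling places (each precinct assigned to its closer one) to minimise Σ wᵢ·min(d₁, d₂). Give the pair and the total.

Evaluate every pair (each demand assigned to the nearer of the two):
  {α, γ}: total = 2527
  {α, δ}: total = 3133
  {α, β}: total = 3185
  {β, γ}: total = 3230
  {γ, δ}: total = 3478
  {β, δ}: total = 4798
Best pair: {α, γ} with total 2527.

{α, γ}, total 2527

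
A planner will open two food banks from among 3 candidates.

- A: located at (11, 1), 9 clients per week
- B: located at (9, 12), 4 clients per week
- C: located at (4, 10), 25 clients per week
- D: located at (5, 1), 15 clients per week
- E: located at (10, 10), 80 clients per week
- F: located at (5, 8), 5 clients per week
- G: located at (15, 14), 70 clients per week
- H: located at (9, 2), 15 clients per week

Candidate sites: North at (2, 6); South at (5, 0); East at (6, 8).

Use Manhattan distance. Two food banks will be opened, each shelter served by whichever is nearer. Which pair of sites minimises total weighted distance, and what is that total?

{South, East}, total 1831

Evaluate every pair (each demand assigned to the nearer of the two):
  {South, East}: total = 1831
  {North, East}: total = 2026
  {North, South}: total = 2825
Best pair: {South, East} with total 1831.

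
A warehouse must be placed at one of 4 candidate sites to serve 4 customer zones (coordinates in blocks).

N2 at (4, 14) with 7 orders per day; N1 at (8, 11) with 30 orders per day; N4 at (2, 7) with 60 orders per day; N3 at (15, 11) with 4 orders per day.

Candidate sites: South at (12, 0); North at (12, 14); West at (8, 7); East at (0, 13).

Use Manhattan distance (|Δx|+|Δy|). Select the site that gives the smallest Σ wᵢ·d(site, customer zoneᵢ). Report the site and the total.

West, total 601 blocks

Total weighted distance at each candidate:
  South (12, 0): total = 1680
  North (12, 14): total = 1310
  West (8, 7): total = 601
  East (0, 13): total = 883
Minimum is at West with total 601 blocks.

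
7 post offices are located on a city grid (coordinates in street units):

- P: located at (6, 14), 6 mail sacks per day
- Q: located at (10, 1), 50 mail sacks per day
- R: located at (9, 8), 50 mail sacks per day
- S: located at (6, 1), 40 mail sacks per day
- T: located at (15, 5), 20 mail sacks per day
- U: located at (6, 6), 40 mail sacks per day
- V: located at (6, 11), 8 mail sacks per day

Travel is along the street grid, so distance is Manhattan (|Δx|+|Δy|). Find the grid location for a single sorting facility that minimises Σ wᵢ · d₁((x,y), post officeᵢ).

(9, 5)

Manhattan distance separates: Σwᵢ(|x−xᵢ|+|y−yᵢ|) = Σwᵢ|x−xᵢ| + Σwᵢ|y−yᵢ|, so x and y are optimised independently as 1-D weighted medians.
Total weight W = 214; half = 107.
x-coordinate, sorted with cumulative weight:
  x=6 (P, w=6) cum 6
  x=6 (S, w=40) cum 46
  x=6 (U, w=40) cum 86
  x=6 (V, w=8) cum 94
  x=9 (R, w=50) cum 144  ← median
  x=10 (Q, w=50) cum 194
  x=15 (T, w=20) cum 214
⇒ x* = 9
y-coordinate, sorted with cumulative weight:
  y=1 (Q, w=50) cum 50
  y=1 (S, w=40) cum 90
  y=5 (T, w=20) cum 110  ← median
  y=6 (U, w=40) cum 150
  y=8 (R, w=50) cum 200
  y=11 (V, w=8) cum 208
  y=14 (P, w=6) cum 214
⇒ y* = 5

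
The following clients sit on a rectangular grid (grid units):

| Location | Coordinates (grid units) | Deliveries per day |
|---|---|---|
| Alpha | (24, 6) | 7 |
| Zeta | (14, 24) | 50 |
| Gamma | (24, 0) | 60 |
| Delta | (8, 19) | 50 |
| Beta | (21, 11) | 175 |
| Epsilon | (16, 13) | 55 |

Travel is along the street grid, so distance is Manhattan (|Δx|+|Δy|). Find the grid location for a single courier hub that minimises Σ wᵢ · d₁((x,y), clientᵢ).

Manhattan distance separates: Σwᵢ(|x−xᵢ|+|y−yᵢ|) = Σwᵢ|x−xᵢ| + Σwᵢ|y−yᵢ|, so x and y are optimised independently as 1-D weighted medians.
Total weight W = 397; half = 198.5.
x-coordinate, sorted with cumulative weight:
  x=8 (Delta, w=50) cum 50
  x=14 (Zeta, w=50) cum 100
  x=16 (Epsilon, w=55) cum 155
  x=21 (Beta, w=175) cum 330  ← median
  x=24 (Alpha, w=7) cum 337
  x=24 (Gamma, w=60) cum 397
⇒ x* = 21
y-coordinate, sorted with cumulative weight:
  y=0 (Gamma, w=60) cum 60
  y=6 (Alpha, w=7) cum 67
  y=11 (Beta, w=175) cum 242  ← median
  y=13 (Epsilon, w=55) cum 297
  y=19 (Delta, w=50) cum 347
  y=24 (Zeta, w=50) cum 397
⇒ y* = 11

(21, 11)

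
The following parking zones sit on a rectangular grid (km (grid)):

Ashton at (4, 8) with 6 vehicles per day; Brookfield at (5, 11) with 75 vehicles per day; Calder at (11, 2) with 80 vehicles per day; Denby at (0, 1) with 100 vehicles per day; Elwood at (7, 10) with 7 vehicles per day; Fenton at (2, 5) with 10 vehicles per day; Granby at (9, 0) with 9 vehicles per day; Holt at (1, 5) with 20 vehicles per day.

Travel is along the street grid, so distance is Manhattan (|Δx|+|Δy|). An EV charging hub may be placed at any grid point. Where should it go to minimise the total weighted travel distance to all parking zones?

Manhattan distance separates: Σwᵢ(|x−xᵢ|+|y−yᵢ|) = Σwᵢ|x−xᵢ| + Σwᵢ|y−yᵢ|, so x and y are optimised independently as 1-D weighted medians.
Total weight W = 307; half = 153.5.
x-coordinate, sorted with cumulative weight:
  x=0 (Denby, w=100) cum 100
  x=1 (Holt, w=20) cum 120
  x=2 (Fenton, w=10) cum 130
  x=4 (Ashton, w=6) cum 136
  x=5 (Brookfield, w=75) cum 211  ← median
  x=7 (Elwood, w=7) cum 218
  x=9 (Granby, w=9) cum 227
  x=11 (Calder, w=80) cum 307
⇒ x* = 5
y-coordinate, sorted with cumulative weight:
  y=0 (Granby, w=9) cum 9
  y=1 (Denby, w=100) cum 109
  y=2 (Calder, w=80) cum 189  ← median
  y=5 (Fenton, w=10) cum 199
  y=5 (Holt, w=20) cum 219
  y=8 (Ashton, w=6) cum 225
  y=10 (Elwood, w=7) cum 232
  y=11 (Brookfield, w=75) cum 307
⇒ y* = 2

(5, 2)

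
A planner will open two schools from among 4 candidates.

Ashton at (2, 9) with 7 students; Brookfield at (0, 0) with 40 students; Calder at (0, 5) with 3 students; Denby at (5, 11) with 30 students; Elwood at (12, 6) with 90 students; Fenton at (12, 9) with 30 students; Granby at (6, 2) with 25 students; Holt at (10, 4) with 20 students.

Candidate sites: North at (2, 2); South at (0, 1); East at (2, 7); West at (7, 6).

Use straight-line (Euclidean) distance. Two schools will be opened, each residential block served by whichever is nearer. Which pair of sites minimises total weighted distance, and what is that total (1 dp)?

{South, West}, total 1054.5

Evaluate every pair (each demand assigned to the nearer of the two):
  {South, West}: total = 1054.5
  {North, West}: total = 1123.4
  {East, West}: total = 1263.8
  {South, East}: total = 1745.9
  {North, East}: total = 1761.0
  {North, South}: total = 1984.9
Best pair: {South, West} with total 1054.5.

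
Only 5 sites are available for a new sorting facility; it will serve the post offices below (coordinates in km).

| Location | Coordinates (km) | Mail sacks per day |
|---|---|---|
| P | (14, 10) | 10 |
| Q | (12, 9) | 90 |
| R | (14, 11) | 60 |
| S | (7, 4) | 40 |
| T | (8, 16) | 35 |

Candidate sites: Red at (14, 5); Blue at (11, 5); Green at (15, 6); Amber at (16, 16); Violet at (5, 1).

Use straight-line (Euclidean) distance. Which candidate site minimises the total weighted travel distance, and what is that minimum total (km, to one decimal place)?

Total weighted distance at each candidate:
  Red (14, 5): total = 1533.9
  Blue (11, 5): total = 1395.9
  Green (15, 6): total = 1486.1
  Amber (16, 16): total = 1992.0
  Violet (5, 1): total = 2570.8
Minimum is at Blue with total 1395.9 km.

Blue, total 1395.9 km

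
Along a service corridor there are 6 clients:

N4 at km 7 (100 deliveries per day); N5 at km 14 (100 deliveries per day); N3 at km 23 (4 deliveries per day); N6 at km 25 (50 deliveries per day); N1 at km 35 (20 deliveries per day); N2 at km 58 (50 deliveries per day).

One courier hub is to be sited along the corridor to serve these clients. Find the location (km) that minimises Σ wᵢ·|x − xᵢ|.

x = 14

For a sum of weighted absolute distances on a line, the optimum is the weighted median (not the mean). Total weight W = 324; half-weight = 162.
Sort by position and accumulate weight:
  km 7 (N4, w=100) → cum 100
  km 14 (N5, w=100) → cum 200  ≥ 162 → median here
  km 23 (N3, w=4) → cum 204
  km 25 (N6, w=50) → cum 254
  km 35 (N1, w=20) → cum 274
  km 58 (N2, w=50) → cum 324
Optimal location: km 14.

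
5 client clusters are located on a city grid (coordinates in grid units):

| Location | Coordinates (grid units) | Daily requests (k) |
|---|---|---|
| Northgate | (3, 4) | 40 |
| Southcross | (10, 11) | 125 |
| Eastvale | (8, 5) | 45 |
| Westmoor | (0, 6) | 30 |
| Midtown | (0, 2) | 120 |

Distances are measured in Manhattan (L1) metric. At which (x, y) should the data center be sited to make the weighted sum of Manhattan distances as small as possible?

Manhattan distance separates: Σwᵢ(|x−xᵢ|+|y−yᵢ|) = Σwᵢ|x−xᵢ| + Σwᵢ|y−yᵢ|, so x and y are optimised independently as 1-D weighted medians.
Total weight W = 360; half = 180.
x-coordinate, sorted with cumulative weight:
  x=0 (Westmoor, w=30) cum 30
  x=0 (Midtown, w=120) cum 150
  x=3 (Northgate, w=40) cum 190  ← median
  x=8 (Eastvale, w=45) cum 235
  x=10 (Southcross, w=125) cum 360
⇒ x* = 3
y-coordinate, sorted with cumulative weight:
  y=2 (Midtown, w=120) cum 120
  y=4 (Northgate, w=40) cum 160
  y=5 (Eastvale, w=45) cum 205  ← median
  y=6 (Westmoor, w=30) cum 235
  y=11 (Southcross, w=125) cum 360
⇒ y* = 5

(3, 5)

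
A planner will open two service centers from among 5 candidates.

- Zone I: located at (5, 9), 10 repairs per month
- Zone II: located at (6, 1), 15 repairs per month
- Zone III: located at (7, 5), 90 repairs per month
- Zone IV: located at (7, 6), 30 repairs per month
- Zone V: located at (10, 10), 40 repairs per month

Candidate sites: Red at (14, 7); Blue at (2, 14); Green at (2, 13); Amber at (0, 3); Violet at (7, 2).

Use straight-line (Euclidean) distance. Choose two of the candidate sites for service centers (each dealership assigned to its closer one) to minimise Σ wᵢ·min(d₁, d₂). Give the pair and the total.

Evaluate every pair (each demand assigned to the nearer of the two):
  {Red, Violet}: total = 684.0
  {Green, Violet}: total = 803.0
  {Blue, Violet}: total = 811.3
  {Amber, Violet}: total = 825.8
  {Red, Amber}: total = 1240.3
  {Red, Green}: total = 1267.3
  {Red, Blue}: total = 1275.7
  {Green, Amber}: total = 1370.3
  {Blue, Amber}: total = 1394.6
  {Blue, Green}: total = 1688.6
Best pair: {Red, Violet} with total 684.0.

{Red, Violet}, total 684.0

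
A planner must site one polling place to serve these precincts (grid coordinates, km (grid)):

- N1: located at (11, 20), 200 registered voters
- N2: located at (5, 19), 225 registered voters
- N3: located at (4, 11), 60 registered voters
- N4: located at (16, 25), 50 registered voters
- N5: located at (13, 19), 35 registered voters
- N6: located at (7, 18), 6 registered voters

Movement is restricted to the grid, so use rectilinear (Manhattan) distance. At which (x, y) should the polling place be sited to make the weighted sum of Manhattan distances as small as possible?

(7, 19)

Manhattan distance separates: Σwᵢ(|x−xᵢ|+|y−yᵢ|) = Σwᵢ|x−xᵢ| + Σwᵢ|y−yᵢ|, so x and y are optimised independently as 1-D weighted medians.
Total weight W = 576; half = 288.
x-coordinate, sorted with cumulative weight:
  x=4 (N3, w=60) cum 60
  x=5 (N2, w=225) cum 285
  x=7 (N6, w=6) cum 291  ← median
  x=11 (N1, w=200) cum 491
  x=13 (N5, w=35) cum 526
  x=16 (N4, w=50) cum 576
⇒ x* = 7
y-coordinate, sorted with cumulative weight:
  y=11 (N3, w=60) cum 60
  y=18 (N6, w=6) cum 66
  y=19 (N2, w=225) cum 291  ← median
  y=19 (N5, w=35) cum 326
  y=20 (N1, w=200) cum 526
  y=25 (N4, w=50) cum 576
⇒ y* = 19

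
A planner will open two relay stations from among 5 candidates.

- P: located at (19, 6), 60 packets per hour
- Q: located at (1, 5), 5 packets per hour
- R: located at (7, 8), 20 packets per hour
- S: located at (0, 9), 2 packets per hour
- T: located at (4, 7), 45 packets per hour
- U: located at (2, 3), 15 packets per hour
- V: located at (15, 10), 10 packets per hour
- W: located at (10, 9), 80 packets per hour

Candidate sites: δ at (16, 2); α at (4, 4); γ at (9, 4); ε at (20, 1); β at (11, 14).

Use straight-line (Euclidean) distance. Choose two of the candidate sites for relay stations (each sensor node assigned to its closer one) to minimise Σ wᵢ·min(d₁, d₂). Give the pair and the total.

{δ, α}, total 1302.6

Evaluate every pair (each demand assigned to the nearer of the two):
  {δ, α}: total = 1302.6
  {δ, γ}: total = 1307.3
  {γ, ε}: total = 1317.5
  {α, ε}: total = 1330.9
  {α, γ}: total = 1391.3
  {α, β}: total = 1440.5
  {γ, β}: total = 1595.2
  {δ, β}: total = 1656.2
  {ε, β}: total = 1664.8
  {δ, ε}: total = 2241.5
Best pair: {δ, α} with total 1302.6.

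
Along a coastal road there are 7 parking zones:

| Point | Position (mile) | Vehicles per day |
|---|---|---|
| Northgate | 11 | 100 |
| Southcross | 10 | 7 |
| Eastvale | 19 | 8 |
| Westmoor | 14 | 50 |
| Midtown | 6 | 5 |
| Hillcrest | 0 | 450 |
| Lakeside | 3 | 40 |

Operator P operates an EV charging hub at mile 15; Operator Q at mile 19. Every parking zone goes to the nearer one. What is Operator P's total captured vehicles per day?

652

The indifferent point is the midpoint (15+19)/2 = 17; parking zones left of it (closer to Operator P at 15) go to Operator P, those right go to Operator Q.
  Hillcrest at 0 (w=450) → Operator P
  Lakeside at 3 (w=40) → Operator P
  Midtown at 6 (w=5) → Operator P
  Southcross at 10 (w=7) → Operator P
  Northgate at 11 (w=100) → Operator P
  Westmoor at 14 (w=50) → Operator P
  Eastvale at 19 (w=8) → Operator Q
Operator P captures 652; Operator Q captures 8.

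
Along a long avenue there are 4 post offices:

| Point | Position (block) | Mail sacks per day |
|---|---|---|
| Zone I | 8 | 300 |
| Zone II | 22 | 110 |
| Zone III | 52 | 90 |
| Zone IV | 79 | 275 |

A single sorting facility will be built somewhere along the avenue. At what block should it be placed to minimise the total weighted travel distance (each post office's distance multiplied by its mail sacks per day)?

x = 22

For a sum of weighted absolute distances on a line, the optimum is the weighted median (not the mean). Total weight W = 775; half-weight = 387.5.
Sort by position and accumulate weight:
  block 8 (Zone I, w=300) → cum 300
  block 22 (Zone II, w=110) → cum 410  ≥ 387.5 → median here
  block 52 (Zone III, w=90) → cum 500
  block 79 (Zone IV, w=275) → cum 775
Optimal location: block 22.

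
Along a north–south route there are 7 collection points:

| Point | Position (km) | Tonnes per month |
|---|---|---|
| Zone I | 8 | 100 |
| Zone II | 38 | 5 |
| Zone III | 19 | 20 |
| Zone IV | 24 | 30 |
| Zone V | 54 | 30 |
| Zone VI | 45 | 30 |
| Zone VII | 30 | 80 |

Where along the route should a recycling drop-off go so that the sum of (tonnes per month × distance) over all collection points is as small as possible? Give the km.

For a sum of weighted absolute distances on a line, the optimum is the weighted median (not the mean). Total weight W = 295; half-weight = 147.5.
Sort by position and accumulate weight:
  km 8 (Zone I, w=100) → cum 100
  km 19 (Zone III, w=20) → cum 120
  km 24 (Zone IV, w=30) → cum 150  ≥ 147.5 → median here
  km 30 (Zone VII, w=80) → cum 230
  km 38 (Zone II, w=5) → cum 235
  km 45 (Zone VI, w=30) → cum 265
  km 54 (Zone V, w=30) → cum 295
Optimal location: km 24.

x = 24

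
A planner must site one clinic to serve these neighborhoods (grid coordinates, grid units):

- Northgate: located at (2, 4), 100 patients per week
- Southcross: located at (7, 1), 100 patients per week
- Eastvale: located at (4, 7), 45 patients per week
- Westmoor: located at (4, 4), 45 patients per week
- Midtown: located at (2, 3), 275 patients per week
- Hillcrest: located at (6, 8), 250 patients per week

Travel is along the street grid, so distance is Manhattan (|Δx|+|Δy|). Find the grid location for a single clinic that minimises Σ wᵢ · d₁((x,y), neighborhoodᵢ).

Manhattan distance separates: Σwᵢ(|x−xᵢ|+|y−yᵢ|) = Σwᵢ|x−xᵢ| + Σwᵢ|y−yᵢ|, so x and y are optimised independently as 1-D weighted medians.
Total weight W = 815; half = 407.5.
x-coordinate, sorted with cumulative weight:
  x=2 (Northgate, w=100) cum 100
  x=2 (Midtown, w=275) cum 375
  x=4 (Eastvale, w=45) cum 420  ← median
  x=4 (Westmoor, w=45) cum 465
  x=6 (Hillcrest, w=250) cum 715
  x=7 (Southcross, w=100) cum 815
⇒ x* = 4
y-coordinate, sorted with cumulative weight:
  y=1 (Southcross, w=100) cum 100
  y=3 (Midtown, w=275) cum 375
  y=4 (Northgate, w=100) cum 475  ← median
  y=4 (Westmoor, w=45) cum 520
  y=7 (Eastvale, w=45) cum 565
  y=8 (Hillcrest, w=250) cum 815
⇒ y* = 4

(4, 4)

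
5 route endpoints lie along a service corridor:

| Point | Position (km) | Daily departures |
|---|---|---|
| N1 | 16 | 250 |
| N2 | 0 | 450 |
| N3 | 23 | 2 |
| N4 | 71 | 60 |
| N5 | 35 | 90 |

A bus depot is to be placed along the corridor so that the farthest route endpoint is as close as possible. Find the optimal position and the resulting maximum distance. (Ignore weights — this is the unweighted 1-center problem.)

location 35.5, max distance 35.5

The 1-center on a line is the midpoint of the two extreme points: leftmost at 0, rightmost at 71.
Optimal location = (0 + 71)/2 = 35.5; maximum distance = (71 − 0)/2 = 35.5.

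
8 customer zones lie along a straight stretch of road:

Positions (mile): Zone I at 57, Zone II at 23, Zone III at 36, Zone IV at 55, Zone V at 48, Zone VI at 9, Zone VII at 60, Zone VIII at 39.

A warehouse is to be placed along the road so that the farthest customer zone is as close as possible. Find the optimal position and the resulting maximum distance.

location 34.5, max distance 25.5

The 1-center on a line is the midpoint of the two extreme points: leftmost at 9, rightmost at 60.
Optimal location = (9 + 60)/2 = 34.5; maximum distance = (60 − 9)/2 = 25.5.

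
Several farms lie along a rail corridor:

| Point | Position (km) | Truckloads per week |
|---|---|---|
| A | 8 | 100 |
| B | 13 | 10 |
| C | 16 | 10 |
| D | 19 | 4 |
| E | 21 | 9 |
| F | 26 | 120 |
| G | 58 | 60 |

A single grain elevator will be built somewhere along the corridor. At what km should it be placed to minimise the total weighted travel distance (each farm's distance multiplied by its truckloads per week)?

x = 26

For a sum of weighted absolute distances on a line, the optimum is the weighted median (not the mean). Total weight W = 313; half-weight = 156.5.
Sort by position and accumulate weight:
  km 8 (A, w=100) → cum 100
  km 13 (B, w=10) → cum 110
  km 16 (C, w=10) → cum 120
  km 19 (D, w=4) → cum 124
  km 21 (E, w=9) → cum 133
  km 26 (F, w=120) → cum 253  ≥ 156.5 → median here
  km 58 (G, w=60) → cum 313
Optimal location: km 26.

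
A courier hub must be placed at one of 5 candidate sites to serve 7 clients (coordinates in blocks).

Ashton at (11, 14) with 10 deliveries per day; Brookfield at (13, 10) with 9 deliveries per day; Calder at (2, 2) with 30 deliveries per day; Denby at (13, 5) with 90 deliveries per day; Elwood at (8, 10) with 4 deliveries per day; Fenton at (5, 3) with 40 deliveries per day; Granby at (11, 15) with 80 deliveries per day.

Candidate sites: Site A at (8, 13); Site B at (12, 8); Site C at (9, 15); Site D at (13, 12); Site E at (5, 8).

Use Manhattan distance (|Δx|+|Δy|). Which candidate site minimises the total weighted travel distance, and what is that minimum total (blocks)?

Site B, total 2081 blocks

Total weighted distance at each candidate:
  Site A (8, 13): total = 2724
  Site B (12, 8): total = 2081
  Site C (9, 15): total = 2795
  Site D (13, 12): total = 2426
  Site E (5, 8): total = 2730
Minimum is at Site B with total 2081 blocks.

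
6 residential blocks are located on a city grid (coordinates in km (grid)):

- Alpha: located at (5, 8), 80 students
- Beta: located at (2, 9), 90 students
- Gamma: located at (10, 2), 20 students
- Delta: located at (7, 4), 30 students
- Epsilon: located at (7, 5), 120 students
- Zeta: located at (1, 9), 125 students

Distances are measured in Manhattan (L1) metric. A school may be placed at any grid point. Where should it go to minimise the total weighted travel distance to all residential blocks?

(5, 8)

Manhattan distance separates: Σwᵢ(|x−xᵢ|+|y−yᵢ|) = Σwᵢ|x−xᵢ| + Σwᵢ|y−yᵢ|, so x and y are optimised independently as 1-D weighted medians.
Total weight W = 465; half = 232.5.
x-coordinate, sorted with cumulative weight:
  x=1 (Zeta, w=125) cum 125
  x=2 (Beta, w=90) cum 215
  x=5 (Alpha, w=80) cum 295  ← median
  x=7 (Delta, w=30) cum 325
  x=7 (Epsilon, w=120) cum 445
  x=10 (Gamma, w=20) cum 465
⇒ x* = 5
y-coordinate, sorted with cumulative weight:
  y=2 (Gamma, w=20) cum 20
  y=4 (Delta, w=30) cum 50
  y=5 (Epsilon, w=120) cum 170
  y=8 (Alpha, w=80) cum 250  ← median
  y=9 (Beta, w=90) cum 340
  y=9 (Zeta, w=125) cum 465
⇒ y* = 8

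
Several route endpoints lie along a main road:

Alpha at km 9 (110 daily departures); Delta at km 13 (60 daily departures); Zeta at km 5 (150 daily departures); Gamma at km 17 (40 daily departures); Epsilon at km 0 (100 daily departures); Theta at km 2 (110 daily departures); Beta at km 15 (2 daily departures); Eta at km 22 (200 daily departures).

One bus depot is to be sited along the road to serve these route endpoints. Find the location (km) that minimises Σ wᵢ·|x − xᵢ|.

For a sum of weighted absolute distances on a line, the optimum is the weighted median (not the mean). Total weight W = 772; half-weight = 386.
Sort by position and accumulate weight:
  km 0 (Epsilon, w=100) → cum 100
  km 2 (Theta, w=110) → cum 210
  km 5 (Zeta, w=150) → cum 360
  km 9 (Alpha, w=110) → cum 470  ≥ 386 → median here
  km 13 (Delta, w=60) → cum 530
  km 15 (Beta, w=2) → cum 532
  km 17 (Gamma, w=40) → cum 572
  km 22 (Eta, w=200) → cum 772
Optimal location: km 9.

x = 9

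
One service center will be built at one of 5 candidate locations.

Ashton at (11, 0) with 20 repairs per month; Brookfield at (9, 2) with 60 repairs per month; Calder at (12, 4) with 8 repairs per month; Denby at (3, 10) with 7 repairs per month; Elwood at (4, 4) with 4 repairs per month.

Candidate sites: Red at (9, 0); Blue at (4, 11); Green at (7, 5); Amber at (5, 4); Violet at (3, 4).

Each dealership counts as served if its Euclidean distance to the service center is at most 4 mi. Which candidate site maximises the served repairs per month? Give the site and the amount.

Coverage radius r = 4 mi; a point is covered iff (Δx)²+(Δy)² ≤ 4² = 16.
  Red (9, 0): covers {Ashton, Brookfield} → 80
  Blue (4, 11): covers {Denby} → 7
  Green (7, 5): covers {Brookfield, Elwood} → 64
  Amber (5, 4): covers {Elwood} → 4
  Violet (3, 4): covers {Elwood} → 4
Maximum coverage at Red: 80 repairs per month.

Red, covering 80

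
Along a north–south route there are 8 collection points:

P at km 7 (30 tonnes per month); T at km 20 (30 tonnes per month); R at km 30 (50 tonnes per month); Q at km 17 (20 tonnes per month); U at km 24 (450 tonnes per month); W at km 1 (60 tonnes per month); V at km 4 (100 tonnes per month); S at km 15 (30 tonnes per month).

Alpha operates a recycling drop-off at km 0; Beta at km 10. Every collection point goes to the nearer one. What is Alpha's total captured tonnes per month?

160

The indifferent point is the midpoint (0+10)/2 = 5; collection points left of it (closer to Alpha at 0) go to Alpha, those right go to Beta.
  W at 1 (w=60) → Alpha
  V at 4 (w=100) → Alpha
  P at 7 (w=30) → Beta
  S at 15 (w=30) → Beta
  Q at 17 (w=20) → Beta
  T at 20 (w=30) → Beta
  U at 24 (w=450) → Beta
  R at 30 (w=50) → Beta
Alpha captures 160; Beta captures 610.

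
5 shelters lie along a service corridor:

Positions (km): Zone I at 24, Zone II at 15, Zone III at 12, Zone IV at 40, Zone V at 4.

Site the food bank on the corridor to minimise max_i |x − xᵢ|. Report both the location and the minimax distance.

location 22, max distance 18

The 1-center on a line is the midpoint of the two extreme points: leftmost at 4, rightmost at 40.
Optimal location = (4 + 40)/2 = 22; maximum distance = (40 − 4)/2 = 18.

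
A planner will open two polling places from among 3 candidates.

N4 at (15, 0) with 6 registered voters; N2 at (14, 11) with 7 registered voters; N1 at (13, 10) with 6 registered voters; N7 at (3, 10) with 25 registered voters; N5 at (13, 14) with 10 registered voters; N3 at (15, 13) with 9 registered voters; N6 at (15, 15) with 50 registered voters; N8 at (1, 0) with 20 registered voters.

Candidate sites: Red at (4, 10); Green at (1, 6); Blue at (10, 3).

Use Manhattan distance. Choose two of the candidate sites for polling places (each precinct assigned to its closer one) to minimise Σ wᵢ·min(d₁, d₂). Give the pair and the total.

{Red, Green}, total 1452

Evaluate every pair (each demand assigned to the nearer of the two):
  {Red, Green}: total = 1452
  {Red, Blue}: total = 1500
  {Green, Blue}: total = 1587
Best pair: {Red, Green} with total 1452.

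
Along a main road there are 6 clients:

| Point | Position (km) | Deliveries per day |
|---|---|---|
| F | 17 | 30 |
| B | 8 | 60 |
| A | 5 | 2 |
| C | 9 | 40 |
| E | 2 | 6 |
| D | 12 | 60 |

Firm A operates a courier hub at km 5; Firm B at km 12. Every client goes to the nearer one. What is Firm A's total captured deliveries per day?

The indifferent point is the midpoint (5+12)/2 = 8.5; clients left of it (closer to Firm A at 5) go to Firm A, those right go to Firm B.
  E at 2 (w=6) → Firm A
  A at 5 (w=2) → Firm A
  B at 8 (w=60) → Firm A
  C at 9 (w=40) → Firm B
  D at 12 (w=60) → Firm B
  F at 17 (w=30) → Firm B
Firm A captures 68; Firm B captures 130.

68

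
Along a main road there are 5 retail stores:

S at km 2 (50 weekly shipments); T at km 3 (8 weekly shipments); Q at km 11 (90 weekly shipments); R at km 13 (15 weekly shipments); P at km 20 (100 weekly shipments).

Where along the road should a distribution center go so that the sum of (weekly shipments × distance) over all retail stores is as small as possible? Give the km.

For a sum of weighted absolute distances on a line, the optimum is the weighted median (not the mean). Total weight W = 263; half-weight = 131.5.
Sort by position and accumulate weight:
  km 2 (S, w=50) → cum 50
  km 3 (T, w=8) → cum 58
  km 11 (Q, w=90) → cum 148  ≥ 131.5 → median here
  km 13 (R, w=15) → cum 163
  km 20 (P, w=100) → cum 263
Optimal location: km 11.

x = 11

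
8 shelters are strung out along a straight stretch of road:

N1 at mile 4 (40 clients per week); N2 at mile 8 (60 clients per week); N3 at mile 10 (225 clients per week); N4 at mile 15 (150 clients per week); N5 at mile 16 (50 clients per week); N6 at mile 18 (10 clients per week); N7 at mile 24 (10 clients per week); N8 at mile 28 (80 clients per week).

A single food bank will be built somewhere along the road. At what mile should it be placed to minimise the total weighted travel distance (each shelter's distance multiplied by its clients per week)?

x = 10

For a sum of weighted absolute distances on a line, the optimum is the weighted median (not the mean). Total weight W = 625; half-weight = 312.5.
Sort by position and accumulate weight:
  mile 4 (N1, w=40) → cum 40
  mile 8 (N2, w=60) → cum 100
  mile 10 (N3, w=225) → cum 325  ≥ 312.5 → median here
  mile 15 (N4, w=150) → cum 475
  mile 16 (N5, w=50) → cum 525
  mile 18 (N6, w=10) → cum 535
  mile 24 (N7, w=10) → cum 545
  mile 28 (N8, w=80) → cum 625
Optimal location: mile 10.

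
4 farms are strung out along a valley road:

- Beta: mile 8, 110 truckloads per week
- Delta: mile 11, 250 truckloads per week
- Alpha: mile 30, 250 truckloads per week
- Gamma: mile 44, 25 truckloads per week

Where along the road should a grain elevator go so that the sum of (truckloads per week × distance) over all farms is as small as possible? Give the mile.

x = 11

For a sum of weighted absolute distances on a line, the optimum is the weighted median (not the mean). Total weight W = 635; half-weight = 317.5.
Sort by position and accumulate weight:
  mile 8 (Beta, w=110) → cum 110
  mile 11 (Delta, w=250) → cum 360  ≥ 317.5 → median here
  mile 30 (Alpha, w=250) → cum 610
  mile 44 (Gamma, w=25) → cum 635
Optimal location: mile 11.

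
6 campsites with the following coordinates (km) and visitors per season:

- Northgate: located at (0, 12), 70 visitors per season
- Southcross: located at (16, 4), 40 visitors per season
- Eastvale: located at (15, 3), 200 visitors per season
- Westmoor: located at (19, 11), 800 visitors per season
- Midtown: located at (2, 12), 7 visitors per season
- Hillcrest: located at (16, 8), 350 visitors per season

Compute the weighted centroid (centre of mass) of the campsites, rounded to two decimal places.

The minimiser of Σwᵢ‖p−pᵢ‖² is the weighted centroid p* = (Σwᵢpᵢ)/(Σwᵢ).
Σwᵢ = 1467.
Σwᵢxᵢ = 70·0 + 40·16 + 200·15 + 800·19 + 7·2 + 350·16 = 24454.
Σwᵢyᵢ = 70·12 + 40·4 + 200·3 + 800·11 + 7·12 + 350·8 = 13284.
x* = 24454/1467 = 16.67, y* = 13284/1467 = 9.06.

(16.67, 9.06)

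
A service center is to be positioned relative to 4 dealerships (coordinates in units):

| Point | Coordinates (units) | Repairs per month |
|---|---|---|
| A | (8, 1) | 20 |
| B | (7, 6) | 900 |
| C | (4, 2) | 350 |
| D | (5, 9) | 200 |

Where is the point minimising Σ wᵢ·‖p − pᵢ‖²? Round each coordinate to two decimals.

(6.03, 5.39)

The minimiser of Σwᵢ‖p−pᵢ‖² is the weighted centroid p* = (Σwᵢpᵢ)/(Σwᵢ).
Σwᵢ = 1470.
Σwᵢxᵢ = 20·8 + 900·7 + 350·4 + 200·5 = 8860.
Σwᵢyᵢ = 20·1 + 900·6 + 350·2 + 200·9 = 7920.
x* = 8860/1470 = 6.03, y* = 7920/1470 = 5.39.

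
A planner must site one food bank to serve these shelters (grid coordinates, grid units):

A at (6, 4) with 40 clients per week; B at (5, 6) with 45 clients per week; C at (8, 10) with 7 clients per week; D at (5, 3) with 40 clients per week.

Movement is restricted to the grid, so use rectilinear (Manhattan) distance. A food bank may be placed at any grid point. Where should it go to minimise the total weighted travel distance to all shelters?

Manhattan distance separates: Σwᵢ(|x−xᵢ|+|y−yᵢ|) = Σwᵢ|x−xᵢ| + Σwᵢ|y−yᵢ|, so x and y are optimised independently as 1-D weighted medians.
Total weight W = 132; half = 66.
x-coordinate, sorted with cumulative weight:
  x=5 (B, w=45) cum 45
  x=5 (D, w=40) cum 85  ← median
  x=6 (A, w=40) cum 125
  x=8 (C, w=7) cum 132
⇒ x* = 5
y-coordinate, sorted with cumulative weight:
  y=3 (D, w=40) cum 40
  y=4 (A, w=40) cum 80  ← median
  y=6 (B, w=45) cum 125
  y=10 (C, w=7) cum 132
⇒ y* = 4

(5, 4)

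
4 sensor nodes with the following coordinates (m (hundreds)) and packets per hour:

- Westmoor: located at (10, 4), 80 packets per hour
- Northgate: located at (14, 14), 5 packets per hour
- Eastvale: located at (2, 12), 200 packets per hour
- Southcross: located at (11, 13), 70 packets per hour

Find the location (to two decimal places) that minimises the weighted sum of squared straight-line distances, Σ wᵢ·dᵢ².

(5.75, 10.42)

The minimiser of Σwᵢ‖p−pᵢ‖² is the weighted centroid p* = (Σwᵢpᵢ)/(Σwᵢ).
Σwᵢ = 355.
Σwᵢxᵢ = 80·10 + 5·14 + 200·2 + 70·11 = 2040.
Σwᵢyᵢ = 80·4 + 5·14 + 200·12 + 70·13 = 3700.
x* = 2040/355 = 5.75, y* = 3700/355 = 10.42.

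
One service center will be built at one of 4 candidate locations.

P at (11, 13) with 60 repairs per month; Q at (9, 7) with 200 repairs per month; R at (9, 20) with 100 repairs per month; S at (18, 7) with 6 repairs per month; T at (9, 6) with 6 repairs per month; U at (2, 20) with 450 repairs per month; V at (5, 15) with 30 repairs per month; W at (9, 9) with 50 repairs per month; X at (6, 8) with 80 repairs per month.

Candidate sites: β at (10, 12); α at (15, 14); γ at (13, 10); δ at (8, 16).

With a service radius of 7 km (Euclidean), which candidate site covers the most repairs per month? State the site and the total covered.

Coverage radius r = 7 km; a point is covered iff (Δx)²+(Δy)² ≤ 7² = 49.
  β (10, 12): covers {P, Q, T, V, W, X} → 426
  α (15, 14): covers {P} → 60
  γ (13, 10): covers {P, Q, S, T, W} → 322
  δ (8, 16): covers {P, R, V} → 190
Maximum coverage at β: 426 repairs per month.

β, covering 426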